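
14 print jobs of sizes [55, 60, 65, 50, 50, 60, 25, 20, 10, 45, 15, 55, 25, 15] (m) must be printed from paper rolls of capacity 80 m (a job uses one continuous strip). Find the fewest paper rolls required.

Total = 65 + 60 + 60 + 55 + 55 + 50 + 50 + 45 + 25 + 25 + 20 + 15 + 15 + 10 = 550 m.
Lower bound: ⌈550/80⌉ = 7 paper rolls.
Also, 8 print jobs each exceed 40 m, and no two of those can share a roll, so at least 8 paper rolls are needed.
A packing using 8 paper rolls:
  roll 1: 65 + 15 = 80
  roll 2: 60 + 20 = 80
  roll 3: 60 + 15 = 75
  roll 4: 55 + 25 = 80
  roll 5: 55 + 25 = 80
  roll 6: 50 + 10 = 60
  roll 7: 50 = 50
  roll 8: 45 = 45
This matches the lower bound, so 8 is optimal.

8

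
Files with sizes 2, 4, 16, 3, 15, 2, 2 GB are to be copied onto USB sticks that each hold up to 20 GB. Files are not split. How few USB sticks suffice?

Total = 16 + 15 + 4 + 3 + 2 + 2 + 2 = 44 GB.
Lower bound: ⌈44/20⌉ = 3 USB sticks.
A packing using 3 USB sticks:
  USB stick 1: 16 + 4 = 20
  USB stick 2: 15 + 3 + 2 = 20
  USB stick 3: 2 + 2 = 4
This matches the lower bound, so 3 is optimal.

3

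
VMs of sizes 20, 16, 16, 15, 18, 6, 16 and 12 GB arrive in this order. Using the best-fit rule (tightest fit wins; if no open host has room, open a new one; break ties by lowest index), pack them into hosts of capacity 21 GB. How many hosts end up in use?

7

  20 → host 1 (new)  [load 20/21]
  16 → host 2 (new)  [load 16/21]
  16 → host 3 (new)  [load 16/21]
  15 → host 4 (new)  [load 15/21]
  18 → host 5 (new)  [load 18/21]
  6 → host 4  [load 21/21]
  16 → host 6 (new)  [load 16/21]
  12 → host 7 (new)  [load 12/21]
7 hosts opened.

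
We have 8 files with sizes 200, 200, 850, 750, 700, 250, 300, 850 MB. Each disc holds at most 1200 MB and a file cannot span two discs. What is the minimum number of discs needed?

Total = 850 + 850 + 750 + 700 + 300 + 250 + 200 + 200 = 4100 MB.
Lower bound: ⌈4100/1200⌉ = 4 discs.
A packing using 4 discs:
  disc 1: 850 + 300 = 1150
  disc 2: 850 + 250 = 1100
  disc 3: 750 + 200 + 200 = 1150
  disc 4: 700 = 700
This matches the lower bound, so 4 is optimal.

4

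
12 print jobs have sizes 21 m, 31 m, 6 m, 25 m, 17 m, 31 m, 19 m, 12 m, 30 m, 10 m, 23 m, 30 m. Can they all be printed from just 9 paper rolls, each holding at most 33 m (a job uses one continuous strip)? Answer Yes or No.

Yes

A valid assignment using 9 paper rolls:
  roll 1: 31 = 31
  roll 2: 31 = 31
  roll 3: 30 = 30
  roll 4: 30 = 30
  roll 5: 25 + 6 = 31
  roll 6: 23 + 10 = 33
  roll 7: 21 + 12 = 33
  roll 8: 19 = 19
  roll 9: 17 = 17
Every load is within 33 m, so 9 paper rolls suffice.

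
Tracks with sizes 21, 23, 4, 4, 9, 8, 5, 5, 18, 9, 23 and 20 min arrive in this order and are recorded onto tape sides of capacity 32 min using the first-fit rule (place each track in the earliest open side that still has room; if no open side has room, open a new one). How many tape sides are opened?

6

  21 → side 1 (new)  [load 21/32]
  23 → side 2 (new)  [load 23/32]
  4 → side 1  [load 25/32]
  4 → side 1  [load 29/32]
  9 → side 2  [load 32/32]
  8 → side 3 (new)  [load 8/32]
  5 → side 3  [load 13/32]
  5 → side 3  [load 18/32]
  18 → side 4 (new)  [load 18/32]
  9 → side 3  [load 27/32]
  23 → side 5 (new)  [load 23/32]
  20 → side 6 (new)  [load 20/32]
6 tape sides opened.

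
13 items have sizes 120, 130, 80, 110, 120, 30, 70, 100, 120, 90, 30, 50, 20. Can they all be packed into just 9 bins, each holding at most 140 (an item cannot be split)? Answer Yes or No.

A valid assignment using 9 bins:
  bin 1: 130 = 130
  bin 2: 120 + 20 = 140
  bin 3: 120 = 120
  bin 4: 120 = 120
  bin 5: 110 + 30 = 140
  bin 6: 100 + 30 = 130
  bin 7: 90 + 50 = 140
  bin 8: 80 = 80
  bin 9: 70 = 70
Every load is within 140, so 9 bins suffice.

Yes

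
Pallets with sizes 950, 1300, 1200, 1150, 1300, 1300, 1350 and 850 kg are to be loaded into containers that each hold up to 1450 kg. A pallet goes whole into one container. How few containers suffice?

8

Total = 1350 + 1300 + 1300 + 1300 + 1200 + 1150 + 950 + 850 = 9400 kg.
Lower bound: ⌈9400/1450⌉ = 7 containers.
Also, 8 pallets each exceed 725 kg, and no two of those can share a container, so at least 8 containers are needed.
A packing using 8 containers:
  container 1: 1350 = 1350
  container 2: 1300 = 1300
  container 3: 1300 = 1300
  container 4: 1300 = 1300
  container 5: 1200 = 1200
  container 6: 1150 = 1150
  container 7: 950 = 950
  container 8: 850 = 850
This matches the lower bound, so 8 is optimal.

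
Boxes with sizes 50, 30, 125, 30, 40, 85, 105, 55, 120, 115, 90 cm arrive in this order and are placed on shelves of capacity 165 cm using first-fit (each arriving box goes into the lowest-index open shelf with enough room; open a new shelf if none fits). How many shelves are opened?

7

  50 → shelf 1 (new)  [load 50/165]
  30 → shelf 1  [load 80/165]
  125 → shelf 2 (new)  [load 125/165]
  30 → shelf 1  [load 110/165]
  40 → shelf 1  [load 150/165]
  85 → shelf 3 (new)  [load 85/165]
  105 → shelf 4 (new)  [load 105/165]
  55 → shelf 3  [load 140/165]
  120 → shelf 5 (new)  [load 120/165]
  115 → shelf 6 (new)  [load 115/165]
  90 → shelf 7 (new)  [load 90/165]
7 shelves opened.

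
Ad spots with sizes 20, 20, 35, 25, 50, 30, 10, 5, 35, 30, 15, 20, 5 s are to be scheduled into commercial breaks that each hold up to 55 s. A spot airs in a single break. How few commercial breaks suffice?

Total = 50 + 35 + 35 + 30 + 30 + 25 + 20 + 20 + 20 + 15 + 10 + 5 + 5 = 300 s.
Lower bound: ⌈300/55⌉ = 6 commercial breaks.
A packing using 6 commercial breaks:
  break 1: 50 + 5 = 55
  break 2: 35 + 20 = 55
  break 3: 35 + 20 = 55
  break 4: 30 + 25 = 55
  break 5: 30 + 20 + 5 = 55
  break 6: 15 + 10 = 25
This matches the lower bound, so 6 is optimal.

6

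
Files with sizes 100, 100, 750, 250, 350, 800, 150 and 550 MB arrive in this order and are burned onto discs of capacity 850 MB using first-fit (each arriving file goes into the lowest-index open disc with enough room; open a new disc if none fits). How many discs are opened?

4

  100 → disc 1 (new)  [load 100/850]
  100 → disc 1  [load 200/850]
  750 → disc 2 (new)  [load 750/850]
  250 → disc 1  [load 450/850]
  350 → disc 1  [load 800/850]
  800 → disc 3 (new)  [load 800/850]
  150 → disc 4 (new)  [load 150/850]
  550 → disc 4  [load 700/850]
4 discs opened.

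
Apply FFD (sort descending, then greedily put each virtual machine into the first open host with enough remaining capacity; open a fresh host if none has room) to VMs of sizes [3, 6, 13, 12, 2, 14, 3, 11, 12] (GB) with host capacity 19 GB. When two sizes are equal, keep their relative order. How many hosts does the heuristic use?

Sorted descending: 14, 13, 12, 12, 11, 6, 3, 3, 2.
  14 → host 1 (new)  [load 14/19]
  13 → host 2 (new)  [load 13/19]
  12 → host 3 (new)  [load 12/19]
  12 → host 4 (new)  [load 12/19]
  11 → host 5 (new)  [load 11/19]
  6 → host 2  [load 19/19]
  3 → host 1  [load 17/19]
  3 → host 3  [load 15/19]
  2 → host 1  [load 19/19]
5 hosts opened.

5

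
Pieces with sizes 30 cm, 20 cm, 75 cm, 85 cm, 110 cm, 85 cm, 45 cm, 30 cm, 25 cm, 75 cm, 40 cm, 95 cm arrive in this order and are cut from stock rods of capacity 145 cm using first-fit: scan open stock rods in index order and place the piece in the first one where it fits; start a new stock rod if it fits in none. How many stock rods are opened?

  30 → stock rod 1 (new)  [load 30/145]
  20 → stock rod 1  [load 50/145]
  75 → stock rod 1  [load 125/145]
  85 → stock rod 2 (new)  [load 85/145]
  110 → stock rod 3 (new)  [load 110/145]
  85 → stock rod 4 (new)  [load 85/145]
  45 → stock rod 2  [load 130/145]
  30 → stock rod 3  [load 140/145]
  25 → stock rod 4  [load 110/145]
  75 → stock rod 5 (new)  [load 75/145]
  40 → stock rod 5  [load 115/145]
  95 → stock rod 6 (new)  [load 95/145]
6 stock rods opened.

6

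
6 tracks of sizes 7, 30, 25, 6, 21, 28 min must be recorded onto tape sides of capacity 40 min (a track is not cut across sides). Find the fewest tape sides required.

4

Total = 30 + 28 + 25 + 21 + 7 + 6 = 117 min.
Lower bound: ⌈117/40⌉ = 3 tape sides.
Also, 4 tracks each exceed 20 min, and no two of those can share a side, so at least 4 tape sides are needed.
A packing using 4 tape sides:
  side 1: 30 + 7 = 37
  side 2: 28 + 6 = 34
  side 3: 25 = 25
  side 4: 21 = 21
This matches the lower bound, so 4 is optimal.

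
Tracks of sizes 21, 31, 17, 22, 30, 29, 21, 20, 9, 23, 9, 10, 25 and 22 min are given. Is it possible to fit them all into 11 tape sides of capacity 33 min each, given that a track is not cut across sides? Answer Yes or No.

A valid assignment using 11 tape sides:
  side 1: 31 = 31
  side 2: 30 = 30
  side 3: 29 = 29
  side 4: 25 = 25
  side 5: 23 + 10 = 33
  side 6: 22 + 9 = 31
  side 7: 22 + 9 = 31
  side 8: 21 = 21
  side 9: 21 = 21
  side 10: 20 = 20
  side 11: 17 = 17
Every load is within 33 min, so 11 tape sides suffice.

Yes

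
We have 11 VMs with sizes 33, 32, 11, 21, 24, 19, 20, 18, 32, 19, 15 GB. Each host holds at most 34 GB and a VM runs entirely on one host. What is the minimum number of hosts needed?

9

Total = 33 + 32 + 32 + 24 + 21 + 20 + 19 + 19 + 18 + 15 + 11 = 244 GB.
Lower bound: ⌈244/34⌉ = 8 hosts.
Also, 9 VMs each exceed 17 GB, and no two of those can share a host, so at least 9 hosts are needed.
A packing using 9 hosts:
  host 1: 33 = 33
  host 2: 32 = 32
  host 3: 32 = 32
  host 4: 24 = 24
  host 5: 21 + 11 = 32
  host 6: 20 = 20
  host 7: 19 + 15 = 34
  host 8: 19 = 19
  host 9: 18 = 18
This matches the lower bound, so 9 is optimal.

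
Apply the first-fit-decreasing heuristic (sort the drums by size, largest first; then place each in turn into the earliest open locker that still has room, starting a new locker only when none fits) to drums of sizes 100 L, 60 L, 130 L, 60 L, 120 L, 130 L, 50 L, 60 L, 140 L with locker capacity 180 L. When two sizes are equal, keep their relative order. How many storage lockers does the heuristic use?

6

Sorted descending: 140, 130, 130, 120, 100, 60, 60, 60, 50.
  140 → locker 1 (new)  [load 140/180]
  130 → locker 2 (new)  [load 130/180]
  130 → locker 3 (new)  [load 130/180]
  120 → locker 4 (new)  [load 120/180]
  100 → locker 5 (new)  [load 100/180]
  60 → locker 4  [load 180/180]
  60 → locker 5  [load 160/180]
  60 → locker 6 (new)  [load 60/180]
  50 → locker 2  [load 180/180]
6 storage lockers opened.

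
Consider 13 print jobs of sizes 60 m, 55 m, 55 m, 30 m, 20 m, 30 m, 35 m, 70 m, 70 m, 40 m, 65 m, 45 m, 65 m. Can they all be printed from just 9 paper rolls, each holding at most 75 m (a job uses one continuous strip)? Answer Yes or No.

Total = 640 m; ⌈640/75⌉ = 9.
The bound of 9 does not rule out 9, but exhaustive search shows no assignment into 9 paper rolls of capacity 75 m exists — the minimum is 10.

No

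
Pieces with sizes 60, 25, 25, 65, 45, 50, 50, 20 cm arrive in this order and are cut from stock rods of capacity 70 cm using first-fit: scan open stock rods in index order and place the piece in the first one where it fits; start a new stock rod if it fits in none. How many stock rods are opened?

  60 → stock rod 1 (new)  [load 60/70]
  25 → stock rod 2 (new)  [load 25/70]
  25 → stock rod 2  [load 50/70]
  65 → stock rod 3 (new)  [load 65/70]
  45 → stock rod 4 (new)  [load 45/70]
  50 → stock rod 5 (new)  [load 50/70]
  50 → stock rod 6 (new)  [load 50/70]
  20 → stock rod 2  [load 70/70]
6 stock rods opened.

6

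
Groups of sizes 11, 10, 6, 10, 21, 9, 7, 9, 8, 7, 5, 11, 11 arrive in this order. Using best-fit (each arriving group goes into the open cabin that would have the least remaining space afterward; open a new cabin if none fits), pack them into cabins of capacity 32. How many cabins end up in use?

  11 → cabin 1 (new)  [load 11/32]
  10 → cabin 1  [load 21/32]
  6 → cabin 1  [load 27/32]
  10 → cabin 2 (new)  [load 10/32]
  21 → cabin 2  [load 31/32]
  9 → cabin 3 (new)  [load 9/32]
  7 → cabin 3  [load 16/32]
  9 → cabin 3  [load 25/32]
  8 → cabin 4 (new)  [load 8/32]
  7 → cabin 3  [load 32/32]
  5 → cabin 1  [load 32/32]
  11 → cabin 4  [load 19/32]
  11 → cabin 4  [load 30/32]
4 cabins opened.

4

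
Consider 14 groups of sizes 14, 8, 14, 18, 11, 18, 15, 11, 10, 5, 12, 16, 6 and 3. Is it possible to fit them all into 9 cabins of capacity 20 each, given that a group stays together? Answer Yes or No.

No

Total = 161; ⌈161/20⌉ = 9.
The bound of 9 does not rule out 9, but exhaustive search shows no assignment into 9 cabins of capacity 20 exists — the minimum is 10.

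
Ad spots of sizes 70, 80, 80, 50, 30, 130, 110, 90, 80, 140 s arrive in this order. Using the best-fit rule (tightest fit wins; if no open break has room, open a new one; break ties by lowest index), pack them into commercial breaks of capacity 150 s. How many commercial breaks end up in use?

7

  70 → break 1 (new)  [load 70/150]
  80 → break 1  [load 150/150]
  80 → break 2 (new)  [load 80/150]
  50 → break 2  [load 130/150]
  30 → break 3 (new)  [load 30/150]
  130 → break 4 (new)  [load 130/150]
  110 → break 3  [load 140/150]
  90 → break 5 (new)  [load 90/150]
  80 → break 6 (new)  [load 80/150]
  140 → break 7 (new)  [load 140/150]
7 commercial breaks opened.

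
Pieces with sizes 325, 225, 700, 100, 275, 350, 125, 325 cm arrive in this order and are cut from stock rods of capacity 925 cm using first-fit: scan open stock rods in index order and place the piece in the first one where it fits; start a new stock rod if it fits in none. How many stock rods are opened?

3

  325 → stock rod 1 (new)  [load 325/925]
  225 → stock rod 1  [load 550/925]
  700 → stock rod 2 (new)  [load 700/925]
  100 → stock rod 1  [load 650/925]
  275 → stock rod 1  [load 925/925]
  350 → stock rod 3 (new)  [load 350/925]
  125 → stock rod 2  [load 825/925]
  325 → stock rod 3  [load 675/925]
3 stock rods opened.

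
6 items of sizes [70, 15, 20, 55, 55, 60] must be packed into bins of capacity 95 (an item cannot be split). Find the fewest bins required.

4

Total = 70 + 60 + 55 + 55 + 20 + 15 = 275.
Lower bound: ⌈275/95⌉ = 3 bins.
Also, 4 items each exceed 95/2, and no two of those can share a bin, so at least 4 bins are needed.
A packing using 4 bins:
  bin 1: 70 + 20 = 90
  bin 2: 60 + 15 = 75
  bin 3: 55 = 55
  bin 4: 55 = 55
This matches the lower bound, so 4 is optimal.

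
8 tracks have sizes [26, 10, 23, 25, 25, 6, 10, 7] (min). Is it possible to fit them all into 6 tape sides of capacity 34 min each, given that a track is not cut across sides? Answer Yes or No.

Yes

A valid assignment using 5 tape sides:
  side 1: 26 + 7 = 33
  side 2: 25 + 6 = 31
  side 3: 25 = 25
  side 4: 23 + 10 = 33
  side 5: 10 = 10
That uses only 5 ≤ 6, so 6 tape sides are enough.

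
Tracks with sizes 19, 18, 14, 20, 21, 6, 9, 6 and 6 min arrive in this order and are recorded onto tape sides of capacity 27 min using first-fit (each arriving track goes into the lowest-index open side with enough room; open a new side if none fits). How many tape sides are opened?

  19 → side 1 (new)  [load 19/27]
  18 → side 2 (new)  [load 18/27]
  14 → side 3 (new)  [load 14/27]
  20 → side 4 (new)  [load 20/27]
  21 → side 5 (new)  [load 21/27]
  6 → side 1  [load 25/27]
  9 → side 2  [load 27/27]
  6 → side 3  [load 20/27]
  6 → side 3  [load 26/27]
5 tape sides opened.

5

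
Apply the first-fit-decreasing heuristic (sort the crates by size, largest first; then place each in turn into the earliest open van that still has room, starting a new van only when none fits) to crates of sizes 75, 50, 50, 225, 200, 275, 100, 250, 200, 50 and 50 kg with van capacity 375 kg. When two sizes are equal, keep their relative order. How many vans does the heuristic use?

5

Sorted descending: 275, 250, 225, 200, 200, 100, 75, 50, 50, 50, 50.
  275 → van 1 (new)  [load 275/375]
  250 → van 2 (new)  [load 250/375]
  225 → van 3 (new)  [load 225/375]
  200 → van 4 (new)  [load 200/375]
  200 → van 5 (new)  [load 200/375]
  100 → van 1  [load 375/375]
  75 → van 2  [load 325/375]
  50 → van 2  [load 375/375]
  50 → van 3  [load 275/375]
  50 → van 3  [load 325/375]
  50 → van 3  [load 375/375]
5 vans opened.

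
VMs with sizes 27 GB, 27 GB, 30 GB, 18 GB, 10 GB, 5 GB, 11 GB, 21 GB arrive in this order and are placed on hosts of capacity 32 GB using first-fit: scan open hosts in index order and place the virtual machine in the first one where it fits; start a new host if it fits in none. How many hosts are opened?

  27 → host 1 (new)  [load 27/32]
  27 → host 2 (new)  [load 27/32]
  30 → host 3 (new)  [load 30/32]
  18 → host 4 (new)  [load 18/32]
  10 → host 4  [load 28/32]
  5 → host 1  [load 32/32]
  11 → host 5 (new)  [load 11/32]
  21 → host 5  [load 32/32]
5 hosts opened.

5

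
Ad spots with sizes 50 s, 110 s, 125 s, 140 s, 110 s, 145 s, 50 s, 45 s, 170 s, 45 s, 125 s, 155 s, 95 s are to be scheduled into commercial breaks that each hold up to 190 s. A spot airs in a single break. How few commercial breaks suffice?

Total = 170 + 155 + 145 + 140 + 125 + 125 + 110 + 110 + 95 + 50 + 50 + 45 + 45 = 1365 s.
Lower bound: ⌈1365/190⌉ = 8 commercial breaks.
A packing using 9 commercial breaks:
  break 1: 170 = 170
  break 2: 155 = 155
  break 3: 145 + 45 = 190
  break 4: 140 + 50 = 190
  break 5: 125 + 50 = 175
  break 6: 125 + 45 = 170
  break 7: 110 = 110
  break 8: 110 = 110
  break 9: 95 = 95
No arrangement into 8 commercial breaks stays within capacity, so 9 is optimal.

9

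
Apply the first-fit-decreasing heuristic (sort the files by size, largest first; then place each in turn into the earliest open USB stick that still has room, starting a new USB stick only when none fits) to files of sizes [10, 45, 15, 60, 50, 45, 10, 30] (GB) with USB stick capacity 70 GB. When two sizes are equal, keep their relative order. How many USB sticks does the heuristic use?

Sorted descending: 60, 50, 45, 45, 30, 15, 10, 10.
  60 → USB stick 1 (new)  [load 60/70]
  50 → USB stick 2 (new)  [load 50/70]
  45 → USB stick 3 (new)  [load 45/70]
  45 → USB stick 4 (new)  [load 45/70]
  30 → USB stick 5 (new)  [load 30/70]
  15 → USB stick 2  [load 65/70]
  10 → USB stick 1  [load 70/70]
  10 → USB stick 3  [load 55/70]
5 USB sticks opened.

5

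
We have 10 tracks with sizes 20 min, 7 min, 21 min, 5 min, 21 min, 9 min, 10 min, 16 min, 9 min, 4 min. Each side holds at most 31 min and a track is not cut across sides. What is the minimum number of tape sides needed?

Total = 21 + 21 + 20 + 16 + 10 + 9 + 9 + 7 + 5 + 4 = 122 min.
Lower bound: ⌈122/31⌉ = 4 tape sides.
A packing using 4 tape sides:
  side 1: 21 + 10 = 31
  side 2: 21 + 9 = 30
  side 3: 20 + 7 + 4 = 31
  side 4: 16 + 9 + 5 = 30
This matches the lower bound, so 4 is optimal.

4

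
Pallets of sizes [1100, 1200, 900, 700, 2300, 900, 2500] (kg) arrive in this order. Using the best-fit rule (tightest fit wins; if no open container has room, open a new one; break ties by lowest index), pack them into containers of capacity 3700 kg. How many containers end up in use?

3

  1100 → container 1 (new)  [load 1100/3700]
  1200 → container 1  [load 2300/3700]
  900 → container 1  [load 3200/3700]
  700 → container 2 (new)  [load 700/3700]
  2300 → container 2  [load 3000/3700]
  900 → container 3 (new)  [load 900/3700]
  2500 → container 3  [load 3400/3700]
3 containers opened.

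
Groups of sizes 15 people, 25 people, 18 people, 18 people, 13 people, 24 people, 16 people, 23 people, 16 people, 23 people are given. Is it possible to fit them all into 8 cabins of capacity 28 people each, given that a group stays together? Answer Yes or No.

Total = 191 people; ⌈191/28⌉ = 7.
9 groups each exceed half the capacity and cannot share a cabin, forcing at least 9 cabins.
At least 9 cabins are required, but only 8 are allowed.

No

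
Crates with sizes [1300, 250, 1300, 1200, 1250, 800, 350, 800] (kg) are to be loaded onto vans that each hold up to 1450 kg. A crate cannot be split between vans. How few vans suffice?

6

Total = 1300 + 1300 + 1250 + 1200 + 800 + 800 + 350 + 250 = 7250 kg.
Lower bound: ⌈7250/1450⌉ = 5 vans.
Also, 6 crates each exceed 725 kg, and no two of those can share a van, so at least 6 vans are needed.
A packing using 6 vans:
  van 1: 1300 = 1300
  van 2: 1300 = 1300
  van 3: 1250 = 1250
  van 4: 1200 + 250 = 1450
  van 5: 800 + 350 = 1150
  van 6: 800 = 800
This matches the lower bound, so 6 is optimal.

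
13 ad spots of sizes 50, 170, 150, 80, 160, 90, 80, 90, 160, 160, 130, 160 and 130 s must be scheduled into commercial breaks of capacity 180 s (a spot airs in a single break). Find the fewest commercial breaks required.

Total = 170 + 160 + 160 + 160 + 160 + 150 + 130 + 130 + 90 + 90 + 80 + 80 + 50 = 1610 s.
Lower bound: ⌈1610/180⌉ = 9 commercial breaks.
A packing using 10 commercial breaks:
  break 1: 170 = 170
  break 2: 160 = 160
  break 3: 160 = 160
  break 4: 160 = 160
  break 5: 160 = 160
  break 6: 150 = 150
  break 7: 130 + 50 = 180
  break 8: 130 = 130
  break 9: 90 + 90 = 180
  break 10: 80 + 80 = 160
No arrangement into 9 commercial breaks stays within capacity, so 10 is optimal.

10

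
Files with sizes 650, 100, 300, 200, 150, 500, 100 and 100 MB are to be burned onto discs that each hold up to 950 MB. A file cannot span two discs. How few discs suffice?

Total = 650 + 500 + 300 + 200 + 150 + 100 + 100 + 100 = 2100 MB.
Lower bound: ⌈2100/950⌉ = 3 discs.
A packing using 3 discs:
  disc 1: 650 + 300 = 950
  disc 2: 500 + 200 + 150 + 100 = 950
  disc 3: 100 + 100 = 200
This matches the lower bound, so 3 is optimal.

3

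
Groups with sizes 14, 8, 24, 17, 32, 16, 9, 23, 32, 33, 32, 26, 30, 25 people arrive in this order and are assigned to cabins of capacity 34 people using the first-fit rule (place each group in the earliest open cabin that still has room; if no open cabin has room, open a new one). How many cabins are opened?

  14 → cabin 1 (new)  [load 14/34]
  8 → cabin 1  [load 22/34]
  24 → cabin 2 (new)  [load 24/34]
  17 → cabin 3 (new)  [load 17/34]
  32 → cabin 4 (new)  [load 32/34]
  16 → cabin 3  [load 33/34]
  9 → cabin 1  [load 31/34]
  23 → cabin 5 (new)  [load 23/34]
  32 → cabin 6 (new)  [load 32/34]
  33 → cabin 7 (new)  [load 33/34]
  32 → cabin 8 (new)  [load 32/34]
  26 → cabin 9 (new)  [load 26/34]
  30 → cabin 10 (new)  [load 30/34]
  25 → cabin 11 (new)  [load 25/34]
11 cabins opened.

11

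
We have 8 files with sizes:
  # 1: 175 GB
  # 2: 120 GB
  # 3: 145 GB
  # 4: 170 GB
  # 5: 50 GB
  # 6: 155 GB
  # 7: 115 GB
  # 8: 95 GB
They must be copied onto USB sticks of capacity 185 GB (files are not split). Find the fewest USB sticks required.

Total = 175 + 170 + 155 + 145 + 120 + 115 + 95 + 50 = 1025 GB.
Lower bound: ⌈1025/185⌉ = 6 USB sticks.
Also, 7 files each exceed 185/2 GB, and no two of those can share a USB stick, so at least 7 USB sticks are needed.
A packing using 7 USB sticks:
  USB stick 1: 175 = 175
  USB stick 2: 170 = 170
  USB stick 3: 155 = 155
  USB stick 4: 145 = 145
  USB stick 5: 120 + 50 = 170
  USB stick 6: 115 = 115
  USB stick 7: 95 = 95
This matches the lower bound, so 7 is optimal.

7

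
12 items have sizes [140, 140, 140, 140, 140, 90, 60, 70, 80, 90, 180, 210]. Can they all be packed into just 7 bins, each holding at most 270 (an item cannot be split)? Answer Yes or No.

A valid assignment using 7 bins:
  bin 1: 210 + 60 = 270
  bin 2: 180 + 90 = 270
  bin 3: 140 + 90 = 230
  bin 4: 140 + 80 = 220
  bin 5: 140 + 70 = 210
  bin 6: 140 = 140
  bin 7: 140 = 140
Every load is within 270, so 7 bins suffice.

Yes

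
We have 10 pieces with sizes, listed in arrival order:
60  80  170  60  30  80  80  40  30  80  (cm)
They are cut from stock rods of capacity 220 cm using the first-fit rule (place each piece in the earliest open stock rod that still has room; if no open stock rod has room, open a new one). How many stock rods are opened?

4

  60 → stock rod 1 (new)  [load 60/220]
  80 → stock rod 1  [load 140/220]
  170 → stock rod 2 (new)  [load 170/220]
  60 → stock rod 1  [load 200/220]
  30 → stock rod 2  [load 200/220]
  80 → stock rod 3 (new)  [load 80/220]
  80 → stock rod 3  [load 160/220]
  40 → stock rod 3  [load 200/220]
  30 → stock rod 4 (new)  [load 30/220]
  80 → stock rod 4  [load 110/220]
4 stock rods opened.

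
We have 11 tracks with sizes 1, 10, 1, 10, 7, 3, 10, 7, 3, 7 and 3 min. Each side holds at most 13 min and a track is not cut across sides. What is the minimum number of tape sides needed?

Total = 10 + 10 + 10 + 7 + 7 + 7 + 3 + 3 + 3 + 1 + 1 = 62 min.
Lower bound: ⌈62/13⌉ = 5 tape sides.
Also, 6 tracks each exceed 13/2 min, and no two of those can share a side, so at least 6 tape sides are needed.
A packing using 6 tape sides:
  side 1: 10 + 3 = 13
  side 2: 10 + 3 = 13
  side 3: 10 + 3 = 13
  side 4: 7 + 1 + 1 = 9
  side 5: 7 = 7
  side 6: 7 = 7
This matches the lower bound, so 6 is optimal.

6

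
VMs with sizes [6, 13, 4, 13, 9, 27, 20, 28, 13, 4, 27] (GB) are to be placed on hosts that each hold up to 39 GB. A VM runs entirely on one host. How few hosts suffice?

Total = 28 + 27 + 27 + 20 + 13 + 13 + 13 + 9 + 6 + 4 + 4 = 164 GB.
Lower bound: ⌈164/39⌉ = 5 hosts.
A packing using 5 hosts:
  host 1: 28 + 9 = 37
  host 2: 27 + 6 + 4 = 37
  host 3: 27 + 4 = 31
  host 4: 20 + 13 = 33
  host 5: 13 + 13 = 26
This matches the lower bound, so 5 is optimal.

5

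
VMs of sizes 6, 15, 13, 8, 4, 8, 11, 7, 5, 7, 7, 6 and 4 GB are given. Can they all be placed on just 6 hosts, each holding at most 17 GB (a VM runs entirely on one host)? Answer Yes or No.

No

Total = 101 GB; ⌈101/17⌉ = 6.
The bound of 6 does not rule out 6, but exhaustive search shows no assignment into 6 hosts of capacity 17 GB exists — the minimum is 7.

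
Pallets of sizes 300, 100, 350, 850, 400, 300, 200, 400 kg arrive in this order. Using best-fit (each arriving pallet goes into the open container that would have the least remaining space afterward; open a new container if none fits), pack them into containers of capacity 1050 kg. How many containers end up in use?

  300 → container 1 (new)  [load 300/1050]
  100 → container 1  [load 400/1050]
  350 → container 1  [load 750/1050]
  850 → container 2 (new)  [load 850/1050]
  400 → container 3 (new)  [load 400/1050]
  300 → container 1  [load 1050/1050]
  200 → container 2  [load 1050/1050]
  400 → container 3  [load 800/1050]
3 containers opened.

3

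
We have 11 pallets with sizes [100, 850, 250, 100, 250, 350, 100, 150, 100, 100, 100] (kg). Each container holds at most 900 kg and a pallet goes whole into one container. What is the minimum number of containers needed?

Total = 850 + 350 + 250 + 250 + 150 + 100 + 100 + 100 + 100 + 100 + 100 = 2450 kg.
Lower bound: ⌈2450/900⌉ = 3 containers.
A packing using 3 containers:
  container 1: 850 = 850
  container 2: 350 + 250 + 250 = 850
  container 3: 150 + 100 + 100 + 100 + 100 + 100 + 100 = 750
This matches the lower bound, so 3 is optimal.

3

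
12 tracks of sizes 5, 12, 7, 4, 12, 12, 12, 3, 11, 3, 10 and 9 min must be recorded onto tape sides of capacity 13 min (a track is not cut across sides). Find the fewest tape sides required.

9

Total = 12 + 12 + 12 + 12 + 11 + 10 + 9 + 7 + 5 + 4 + 3 + 3 = 100 min.
Lower bound: ⌈100/13⌉ = 8 tape sides.
A packing using 9 tape sides:
  side 1: 12 = 12
  side 2: 12 = 12
  side 3: 12 = 12
  side 4: 12 = 12
  side 5: 11 = 11
  side 6: 10 + 3 = 13
  side 7: 9 + 4 = 13
  side 8: 7 + 5 = 12
  side 9: 3 = 3
No arrangement into 8 tape sides stays within capacity, so 9 is optimal.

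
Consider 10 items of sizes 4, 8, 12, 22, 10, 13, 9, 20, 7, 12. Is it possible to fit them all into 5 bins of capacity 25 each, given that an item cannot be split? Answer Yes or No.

A valid assignment using 5 bins:
  bin 1: 22 = 22
  bin 2: 20 + 4 = 24
  bin 3: 13 + 12 = 25
  bin 4: 12 + 10 = 22
  bin 5: 9 + 8 + 7 = 24
Every load is within 25, so 5 bins suffice.

Yes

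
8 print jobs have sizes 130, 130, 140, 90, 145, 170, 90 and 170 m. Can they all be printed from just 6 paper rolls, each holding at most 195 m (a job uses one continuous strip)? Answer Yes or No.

No

Total = 1065 m; ⌈1065/195⌉ = 6.
The bound of 6 does not rule out 6, but exhaustive search shows no assignment into 6 paper rolls of capacity 195 m exists — the minimum is 7.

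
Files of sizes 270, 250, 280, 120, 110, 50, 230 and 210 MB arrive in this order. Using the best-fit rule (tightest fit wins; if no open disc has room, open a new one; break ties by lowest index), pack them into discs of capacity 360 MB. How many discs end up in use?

  270 → disc 1 (new)  [load 270/360]
  250 → disc 2 (new)  [load 250/360]
  280 → disc 3 (new)  [load 280/360]
  120 → disc 4 (new)  [load 120/360]
  110 → disc 2  [load 360/360]
  50 → disc 3  [load 330/360]
  230 → disc 4  [load 350/360]
  210 → disc 5 (new)  [load 210/360]
5 discs opened.

5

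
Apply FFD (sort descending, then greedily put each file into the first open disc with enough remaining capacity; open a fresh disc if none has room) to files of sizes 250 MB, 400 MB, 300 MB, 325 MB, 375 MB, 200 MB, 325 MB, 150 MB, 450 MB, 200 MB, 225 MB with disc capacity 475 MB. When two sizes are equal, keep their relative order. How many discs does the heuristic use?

Sorted descending: 450, 400, 375, 325, 325, 300, 250, 225, 200, 200, 150.
  450 → disc 1 (new)  [load 450/475]
  400 → disc 2 (new)  [load 400/475]
  375 → disc 3 (new)  [load 375/475]
  325 → disc 4 (new)  [load 325/475]
  325 → disc 5 (new)  [load 325/475]
  300 → disc 6 (new)  [load 300/475]
  250 → disc 7 (new)  [load 250/475]
  225 → disc 7  [load 475/475]
  200 → disc 8 (new)  [load 200/475]
  200 → disc 8  [load 400/475]
  150 → disc 4  [load 475/475]
8 discs opened.

8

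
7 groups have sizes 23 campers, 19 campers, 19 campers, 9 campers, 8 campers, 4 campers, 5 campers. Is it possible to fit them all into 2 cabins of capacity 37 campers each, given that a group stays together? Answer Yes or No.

Total = 87 campers; ⌈87/37⌉ = 3.
At least 3 cabins are required, but only 2 are allowed.

No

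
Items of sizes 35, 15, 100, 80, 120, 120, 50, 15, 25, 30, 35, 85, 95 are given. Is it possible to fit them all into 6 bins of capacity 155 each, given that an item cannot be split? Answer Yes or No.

Yes

A valid assignment using 6 bins:
  bin 1: 120 + 35 = 155
  bin 2: 120 + 35 = 155
  bin 3: 100 + 50 = 150
  bin 4: 95 + 30 + 25 = 150
  bin 5: 85 + 15 + 15 = 115
  bin 6: 80 = 80
Every load is within 155, so 6 bins suffice.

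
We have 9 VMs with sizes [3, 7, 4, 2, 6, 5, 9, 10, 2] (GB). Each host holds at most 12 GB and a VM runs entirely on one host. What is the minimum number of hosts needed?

Total = 10 + 9 + 7 + 6 + 5 + 4 + 3 + 2 + 2 = 48 GB.
Lower bound: ⌈48/12⌉ = 4 hosts.
A packing using 4 hosts:
  host 1: 10 + 2 = 12
  host 2: 9 + 3 = 12
  host 3: 7 + 5 = 12
  host 4: 6 + 4 + 2 = 12
This matches the lower bound, so 4 is optimal.

4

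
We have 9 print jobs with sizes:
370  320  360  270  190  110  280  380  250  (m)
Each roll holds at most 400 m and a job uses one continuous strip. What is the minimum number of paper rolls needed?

8

Total = 380 + 370 + 360 + 320 + 280 + 270 + 250 + 190 + 110 = 2530 m.
Lower bound: ⌈2530/400⌉ = 7 paper rolls.
A packing using 8 paper rolls:
  roll 1: 380 = 380
  roll 2: 370 = 370
  roll 3: 360 = 360
  roll 4: 320 = 320
  roll 5: 280 + 110 = 390
  roll 6: 270 = 270
  roll 7: 250 = 250
  roll 8: 190 = 190
No arrangement into 7 paper rolls stays within capacity, so 8 is optimal.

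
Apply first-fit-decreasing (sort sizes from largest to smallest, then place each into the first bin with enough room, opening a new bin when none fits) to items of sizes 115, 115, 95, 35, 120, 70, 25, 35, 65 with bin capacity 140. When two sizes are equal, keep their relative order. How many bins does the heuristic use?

Sorted descending: 120, 115, 115, 95, 70, 65, 35, 35, 25.
  120 → bin 1 (new)  [load 120/140]
  115 → bin 2 (new)  [load 115/140]
  115 → bin 3 (new)  [load 115/140]
  95 → bin 4 (new)  [load 95/140]
  70 → bin 5 (new)  [load 70/140]
  65 → bin 5  [load 135/140]
  35 → bin 4  [load 130/140]
  35 → bin 6 (new)  [load 35/140]
  25 → bin 2  [load 140/140]
6 bins opened.

6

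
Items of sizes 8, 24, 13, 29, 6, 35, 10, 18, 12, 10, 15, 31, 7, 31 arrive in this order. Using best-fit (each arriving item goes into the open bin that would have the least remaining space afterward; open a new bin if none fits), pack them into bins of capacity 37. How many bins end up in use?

8

  8 → bin 1 (new)  [load 8/37]
  24 → bin 1  [load 32/37]
  13 → bin 2 (new)  [load 13/37]
  29 → bin 3 (new)  [load 29/37]
  6 → bin 3  [load 35/37]
  35 → bin 4 (new)  [load 35/37]
  10 → bin 2  [load 23/37]
  18 → bin 5 (new)  [load 18/37]
  12 → bin 2  [load 35/37]
  10 → bin 5  [load 28/37]
  15 → bin 6 (new)  [load 15/37]
  31 → bin 7 (new)  [load 31/37]
  7 → bin 5  [load 35/37]
  31 → bin 8 (new)  [load 31/37]
8 bins opened.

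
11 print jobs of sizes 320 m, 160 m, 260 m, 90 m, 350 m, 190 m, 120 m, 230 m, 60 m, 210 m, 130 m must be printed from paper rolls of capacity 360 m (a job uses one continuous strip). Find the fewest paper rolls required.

Total = 350 + 320 + 260 + 230 + 210 + 190 + 160 + 130 + 120 + 90 + 60 = 2120 m.
Lower bound: ⌈2120/360⌉ = 6 paper rolls.
A packing using 7 paper rolls:
  roll 1: 350 = 350
  roll 2: 320 = 320
  roll 3: 260 + 90 = 350
  roll 4: 230 + 130 = 360
  roll 5: 210 + 120 = 330
  roll 6: 190 + 160 = 350
  roll 7: 60 = 60
No arrangement into 6 paper rolls stays within capacity, so 7 is optimal.

7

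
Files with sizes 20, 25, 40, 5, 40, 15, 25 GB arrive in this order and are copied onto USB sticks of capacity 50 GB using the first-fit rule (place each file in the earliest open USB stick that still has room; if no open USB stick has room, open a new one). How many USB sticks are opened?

4

  20 → USB stick 1 (new)  [load 20/50]
  25 → USB stick 1  [load 45/50]
  40 → USB stick 2 (new)  [load 40/50]
  5 → USB stick 1  [load 50/50]
  40 → USB stick 3 (new)  [load 40/50]
  15 → USB stick 4 (new)  [load 15/50]
  25 → USB stick 4  [load 40/50]
4 USB sticks opened.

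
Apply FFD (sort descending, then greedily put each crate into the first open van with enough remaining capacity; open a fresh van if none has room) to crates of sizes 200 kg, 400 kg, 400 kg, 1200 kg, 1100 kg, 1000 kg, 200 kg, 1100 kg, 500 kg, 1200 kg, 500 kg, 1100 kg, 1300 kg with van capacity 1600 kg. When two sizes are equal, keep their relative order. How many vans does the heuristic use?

7

Sorted descending: 1300, 1200, 1200, 1100, 1100, 1100, 1000, 500, 500, 400, 400, 200, 200.
  1300 → van 1 (new)  [load 1300/1600]
  1200 → van 2 (new)  [load 1200/1600]
  1200 → van 3 (new)  [load 1200/1600]
  1100 → van 4 (new)  [load 1100/1600]
  1100 → van 5 (new)  [load 1100/1600]
  1100 → van 6 (new)  [load 1100/1600]
  1000 → van 7 (new)  [load 1000/1600]
  500 → van 4  [load 1600/1600]
  500 → van 5  [load 1600/1600]
  400 → van 2  [load 1600/1600]
  400 → van 3  [load 1600/1600]
  200 → van 1  [load 1500/1600]
  200 → van 6  [load 1300/1600]
7 vans opened.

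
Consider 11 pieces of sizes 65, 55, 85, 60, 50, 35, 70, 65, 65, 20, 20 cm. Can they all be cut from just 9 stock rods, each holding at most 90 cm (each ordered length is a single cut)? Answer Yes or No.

Yes

A valid assignment using 8 stock rods:
  stock rod 1: 85 = 85
  stock rod 2: 70 + 20 = 90
  stock rod 3: 65 + 20 = 85
  stock rod 4: 65 = 65
  stock rod 5: 65 = 65
  stock rod 6: 60 = 60
  stock rod 7: 55 + 35 = 90
  stock rod 8: 50 = 50
That uses only 8 ≤ 9, so 9 stock rods are enough.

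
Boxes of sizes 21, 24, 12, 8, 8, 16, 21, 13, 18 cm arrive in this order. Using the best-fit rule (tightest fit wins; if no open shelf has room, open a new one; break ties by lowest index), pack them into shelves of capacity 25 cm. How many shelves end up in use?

7

  21 → shelf 1 (new)  [load 21/25]
  24 → shelf 2 (new)  [load 24/25]
  12 → shelf 3 (new)  [load 12/25]
  8 → shelf 3  [load 20/25]
  8 → shelf 4 (new)  [load 8/25]
  16 → shelf 4  [load 24/25]
  21 → shelf 5 (new)  [load 21/25]
  13 → shelf 6 (new)  [load 13/25]
  18 → shelf 7 (new)  [load 18/25]
7 shelves opened.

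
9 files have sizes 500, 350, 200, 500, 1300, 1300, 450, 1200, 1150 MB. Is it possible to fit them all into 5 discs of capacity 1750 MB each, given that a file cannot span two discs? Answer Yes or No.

A valid assignment using 5 discs:
  disc 1: 1300 + 450 = 1750
  disc 2: 1300 + 350 = 1650
  disc 3: 1200 + 500 = 1700
  disc 4: 1150 + 500 = 1650
  disc 5: 200 = 200
Every load is within 1750 MB, so 5 discs suffice.

Yes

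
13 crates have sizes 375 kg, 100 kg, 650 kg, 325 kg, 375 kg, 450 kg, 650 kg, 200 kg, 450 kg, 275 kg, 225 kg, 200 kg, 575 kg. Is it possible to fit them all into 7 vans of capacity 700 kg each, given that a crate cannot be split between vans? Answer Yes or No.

Total = 4850 kg; ⌈4850/700⌉ = 7.
The bound of 7 does not rule out 7, but exhaustive search shows no assignment into 7 vans of capacity 700 kg exists — the minimum is 8.

No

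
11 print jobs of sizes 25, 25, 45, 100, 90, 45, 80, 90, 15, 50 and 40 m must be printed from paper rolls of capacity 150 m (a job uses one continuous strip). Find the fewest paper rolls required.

Total = 100 + 90 + 90 + 80 + 50 + 45 + 45 + 40 + 25 + 25 + 15 = 605 m.
Lower bound: ⌈605/150⌉ = 5 paper rolls.
A packing using 5 paper rolls:
  roll 1: 100 + 50 = 150
  roll 2: 90 + 45 + 15 = 150
  roll 3: 90 + 45 = 135
  roll 4: 80 + 40 + 25 = 145
  roll 5: 25 = 25
This matches the lower bound, so 5 is optimal.

5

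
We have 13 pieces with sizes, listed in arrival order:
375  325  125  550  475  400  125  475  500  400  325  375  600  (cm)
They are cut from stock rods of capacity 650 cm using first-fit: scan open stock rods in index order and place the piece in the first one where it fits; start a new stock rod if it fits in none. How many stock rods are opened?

10

  375 → stock rod 1 (new)  [load 375/650]
  325 → stock rod 2 (new)  [load 325/650]
  125 → stock rod 1  [load 500/650]
  550 → stock rod 3 (new)  [load 550/650]
  475 → stock rod 4 (new)  [load 475/650]
  400 → stock rod 5 (new)  [load 400/650]
  125 → stock rod 1  [load 625/650]
  475 → stock rod 6 (new)  [load 475/650]
  500 → stock rod 7 (new)  [load 500/650]
  400 → stock rod 8 (new)  [load 400/650]
  325 → stock rod 2  [load 650/650]
  375 → stock rod 9 (new)  [load 375/650]
  600 → stock rod 10 (new)  [load 600/650]
10 stock rods opened.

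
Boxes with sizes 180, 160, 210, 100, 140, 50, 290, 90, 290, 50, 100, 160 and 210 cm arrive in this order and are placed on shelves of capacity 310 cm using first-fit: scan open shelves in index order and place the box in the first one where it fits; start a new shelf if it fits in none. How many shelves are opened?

8

  180 → shelf 1 (new)  [load 180/310]
  160 → shelf 2 (new)  [load 160/310]
  210 → shelf 3 (new)  [load 210/310]
  100 → shelf 1  [load 280/310]
  140 → shelf 2  [load 300/310]
  50 → shelf 3  [load 260/310]
  290 → shelf 4 (new)  [load 290/310]
  90 → shelf 5 (new)  [load 90/310]
  290 → shelf 6 (new)  [load 290/310]
  50 → shelf 3  [load 310/310]
  100 → shelf 5  [load 190/310]
  160 → shelf 7 (new)  [load 160/310]
  210 → shelf 8 (new)  [load 210/310]
8 shelves opened.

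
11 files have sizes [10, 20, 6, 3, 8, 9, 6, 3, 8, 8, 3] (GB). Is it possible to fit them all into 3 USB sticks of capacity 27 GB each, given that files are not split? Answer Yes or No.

Total = 84 GB; ⌈84/27⌉ = 4.
At least 4 USB sticks are required, but only 3 are allowed.

No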